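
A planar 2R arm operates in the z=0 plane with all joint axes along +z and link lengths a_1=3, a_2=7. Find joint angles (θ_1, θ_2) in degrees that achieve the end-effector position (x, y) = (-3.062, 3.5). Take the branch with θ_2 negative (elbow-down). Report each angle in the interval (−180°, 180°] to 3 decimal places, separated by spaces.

-97.632 -150.003

cos θ_2 = (21.6258−3²−7²)/(2·3·7) = -0.8661; θ_2 = -150.0030° (elbow-down)
β = atan2(3.5000,-3.0620) = 131.1813°; ψ = atan2(-3.4997,-3.0624) = -131.1872°
θ_1 = β − ψ = 262.3685°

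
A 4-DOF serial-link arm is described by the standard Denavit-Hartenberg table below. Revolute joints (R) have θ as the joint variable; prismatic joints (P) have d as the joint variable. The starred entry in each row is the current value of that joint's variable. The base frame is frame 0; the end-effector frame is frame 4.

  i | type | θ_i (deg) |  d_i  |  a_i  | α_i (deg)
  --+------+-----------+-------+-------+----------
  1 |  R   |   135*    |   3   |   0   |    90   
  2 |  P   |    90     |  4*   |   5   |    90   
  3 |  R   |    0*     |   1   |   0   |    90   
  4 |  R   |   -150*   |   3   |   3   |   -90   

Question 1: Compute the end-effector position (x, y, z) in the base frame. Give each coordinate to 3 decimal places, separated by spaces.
1.061 0.354 5.402

after link 1: o_1 = (0.0000, 0.0000, 3.0000)
after link 2: o_2 = (2.8284, 2.8284, 8.0000)
after link 3: o_3 = (2.1213, 3.5355, 8.0000)
after link 4: o_4 = (1.0607, 0.3536, 5.4019)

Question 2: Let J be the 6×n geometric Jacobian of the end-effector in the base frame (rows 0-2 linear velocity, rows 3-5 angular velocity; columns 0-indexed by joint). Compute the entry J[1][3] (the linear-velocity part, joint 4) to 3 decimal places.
axis z_3 = (-0.7071,-0.7071,-0.0000); lever o_n−o_3 = (-1.0607,-3.1820,-2.5981)
cross product → J_v[:, 3] = (1.8371,-1.8371,1.5000)
J_ω[:, 3] = z_3
entry J[1][3] = -1.8371

-1.837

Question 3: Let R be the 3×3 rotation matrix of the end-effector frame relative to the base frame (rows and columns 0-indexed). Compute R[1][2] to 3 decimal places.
End-effector z-axis (col 2 of R) = (0.6124,-0.6124,0.5000)
R[1][2] = -0.6124

-0.612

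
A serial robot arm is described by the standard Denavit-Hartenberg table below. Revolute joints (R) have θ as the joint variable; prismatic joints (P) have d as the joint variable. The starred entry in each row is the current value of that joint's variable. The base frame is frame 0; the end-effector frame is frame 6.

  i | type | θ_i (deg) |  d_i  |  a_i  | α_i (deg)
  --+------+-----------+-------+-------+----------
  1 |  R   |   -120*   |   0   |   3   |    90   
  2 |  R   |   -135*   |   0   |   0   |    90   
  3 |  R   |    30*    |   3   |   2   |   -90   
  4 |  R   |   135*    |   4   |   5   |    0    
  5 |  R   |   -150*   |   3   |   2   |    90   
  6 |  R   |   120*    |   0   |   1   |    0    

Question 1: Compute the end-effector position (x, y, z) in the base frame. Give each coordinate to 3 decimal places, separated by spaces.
after link 1: o_1 = (-1.5000, -2.5981, 0.0000)
after link 2: o_2 = (-1.5000, -2.5981, 0.0000)
after link 3: o_3 = (-0.6930, 0.7997, 0.8966)
after link 4: o_4 = (-5.2017, -3.6169, 1.9759)
after link 5: o_5 = (-8.0440, -1.4120, 2.2195)
after link 6: o_6 = (-8.8311, -1.7583, 2.7300)

-8.831 -1.758 2.730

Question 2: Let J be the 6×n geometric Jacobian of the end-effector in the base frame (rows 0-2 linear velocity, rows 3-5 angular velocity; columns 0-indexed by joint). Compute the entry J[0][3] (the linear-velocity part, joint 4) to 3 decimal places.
axis z_3 = (-0.9268,0.1268,0.3536); lever o_n−o_3 = (-8.1381,-2.5580,1.8334)
cross product → J_v[:, 3] = (1.1369,-1.1781,3.4028)
J_ω[:, 3] = z_3
entry J[0][3] = 1.1369

1.137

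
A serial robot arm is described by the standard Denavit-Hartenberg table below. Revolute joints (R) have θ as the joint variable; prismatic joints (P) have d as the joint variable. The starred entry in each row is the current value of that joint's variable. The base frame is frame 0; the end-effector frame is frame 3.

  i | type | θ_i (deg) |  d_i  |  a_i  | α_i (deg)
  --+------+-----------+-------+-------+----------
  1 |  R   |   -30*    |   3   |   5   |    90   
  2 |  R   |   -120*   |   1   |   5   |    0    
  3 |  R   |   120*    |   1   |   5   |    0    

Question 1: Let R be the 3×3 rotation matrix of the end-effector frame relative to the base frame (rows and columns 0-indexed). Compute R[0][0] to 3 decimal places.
0.866

End-effector x-axis (col 0 of R) = (0.8660,-0.5000,0.0000)
R[0][0] = 0.8660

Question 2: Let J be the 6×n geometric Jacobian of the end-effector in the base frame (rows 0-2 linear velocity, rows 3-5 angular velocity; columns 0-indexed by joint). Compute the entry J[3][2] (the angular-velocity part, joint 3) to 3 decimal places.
-0.500

axis z_2 = (-0.5000,-0.8660,0.0000); lever o_n−o_2 = (3.8301,-3.3660,0.0000)
cross product → J_v[:, 2] = (0.0000,0.0000,5.0000)
J_ω[:, 2] = z_2
entry J[3][2] = -0.5000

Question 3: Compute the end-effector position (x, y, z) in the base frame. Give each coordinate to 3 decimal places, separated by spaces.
5.495 -5.482 -1.330

after link 1: o_1 = (4.3301, -2.5000, 3.0000)
after link 2: o_2 = (1.6651, -2.1160, -1.3301)
after link 3: o_3 = (5.4952, -5.4821, -1.3301)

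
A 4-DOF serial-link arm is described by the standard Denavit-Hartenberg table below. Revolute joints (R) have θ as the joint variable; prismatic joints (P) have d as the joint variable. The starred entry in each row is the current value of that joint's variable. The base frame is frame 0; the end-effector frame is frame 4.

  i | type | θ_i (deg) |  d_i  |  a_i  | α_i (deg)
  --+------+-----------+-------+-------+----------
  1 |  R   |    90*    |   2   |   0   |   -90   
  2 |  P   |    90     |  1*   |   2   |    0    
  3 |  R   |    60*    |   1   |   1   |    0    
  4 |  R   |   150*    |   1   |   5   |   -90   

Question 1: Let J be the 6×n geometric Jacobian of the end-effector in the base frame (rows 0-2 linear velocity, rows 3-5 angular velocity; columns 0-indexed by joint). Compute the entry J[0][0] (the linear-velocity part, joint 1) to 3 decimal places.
axis z_0 = ẑ; lever o_n−o_0 = (-3.0000,1.6340,3.8301)
cross product → J_v[:, 0] = (-1.6340,-3.0000,0.0000)
J_ω[:, 0] = z_0
entry J[0][0] = -1.6340

-1.634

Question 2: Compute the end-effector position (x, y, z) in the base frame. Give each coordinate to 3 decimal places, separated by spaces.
after link 1: o_1 = (0.0000, 0.0000, 2.0000)
after link 2: o_2 = (-1.0000, 0.0000, 0.0000)
after link 3: o_3 = (-2.0000, -0.8660, -0.5000)
after link 4: o_4 = (-3.0000, 1.6340, 3.8301)

-3.000 1.634 3.830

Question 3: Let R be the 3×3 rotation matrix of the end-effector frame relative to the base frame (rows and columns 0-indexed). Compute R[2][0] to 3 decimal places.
End-effector x-axis (col 0 of R) = (0.0000,0.5000,0.8660)
R[2][0] = 0.8660

0.866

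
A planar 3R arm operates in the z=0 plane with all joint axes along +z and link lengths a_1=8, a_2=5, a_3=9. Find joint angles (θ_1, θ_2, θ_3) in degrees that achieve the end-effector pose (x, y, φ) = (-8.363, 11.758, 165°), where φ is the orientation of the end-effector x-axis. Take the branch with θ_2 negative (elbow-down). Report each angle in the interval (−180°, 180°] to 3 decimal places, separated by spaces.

wrist centre = target − a_3·(cos φ, sin φ) = (0.3303, 9.4286)
cos θ_2 = (89.0082−8²−5²)/(2·8·5) = 0.0001; θ_2 = -89.9942° (elbow-down)
β = atan2(9.4286,0.3303) = 87.9935°; ψ = atan2(-5.0000,8.0005) = -32.0037°
θ_1 = β − ψ = 119.9972°
θ_3 = φ − θ_1 − θ_2 = 134.9970° (wrapped to (-180°,180°])

119.997 -89.994 134.997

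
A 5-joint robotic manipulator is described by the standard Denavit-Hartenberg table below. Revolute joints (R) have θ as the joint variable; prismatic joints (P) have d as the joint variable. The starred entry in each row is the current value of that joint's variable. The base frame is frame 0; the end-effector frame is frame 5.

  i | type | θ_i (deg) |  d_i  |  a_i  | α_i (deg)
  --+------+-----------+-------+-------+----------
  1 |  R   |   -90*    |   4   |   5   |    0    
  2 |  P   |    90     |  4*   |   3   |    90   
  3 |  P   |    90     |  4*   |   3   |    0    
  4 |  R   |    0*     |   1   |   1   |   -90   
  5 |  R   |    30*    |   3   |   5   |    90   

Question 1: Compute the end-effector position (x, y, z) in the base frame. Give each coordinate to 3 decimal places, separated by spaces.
0.000 -7.500 16.330

after link 1: o_1 = (0.0000, -5.0000, 4.0000)
after link 2: o_2 = (3.0000, -5.0000, 8.0000)
after link 3: o_3 = (3.0000, -9.0000, 11.0000)
after link 4: o_4 = (3.0000, -10.0000, 12.0000)
after link 5: o_5 = (0.0000, -7.5000, 16.3301)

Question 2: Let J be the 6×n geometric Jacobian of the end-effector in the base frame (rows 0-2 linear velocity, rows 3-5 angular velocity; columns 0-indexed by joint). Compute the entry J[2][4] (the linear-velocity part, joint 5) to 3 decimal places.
-2.500

axis z_4 = (-1.0000,-0.0000,0.0000); lever o_n−o_4 = (-3.0000,2.5000,4.3301)
cross product → J_v[:, 4] = (-0.0000,4.3301,-2.5000)
J_ω[:, 4] = z_4
entry J[2][4] = -2.5000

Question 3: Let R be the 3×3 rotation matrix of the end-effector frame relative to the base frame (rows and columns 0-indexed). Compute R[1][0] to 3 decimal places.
0.500

End-effector x-axis (col 0 of R) = (0.0000,0.5000,0.8660)
R[1][0] = 0.5000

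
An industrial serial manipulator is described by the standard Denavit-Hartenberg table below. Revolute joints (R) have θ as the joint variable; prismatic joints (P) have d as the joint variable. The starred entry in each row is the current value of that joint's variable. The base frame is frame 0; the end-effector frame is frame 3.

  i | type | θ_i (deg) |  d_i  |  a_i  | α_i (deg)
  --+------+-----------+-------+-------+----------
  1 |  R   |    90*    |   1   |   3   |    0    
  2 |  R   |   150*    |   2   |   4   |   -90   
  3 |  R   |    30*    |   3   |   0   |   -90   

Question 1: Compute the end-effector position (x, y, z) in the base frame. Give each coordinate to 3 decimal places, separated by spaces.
after link 1: o_1 = (0.0000, 3.0000, 1.0000)
after link 2: o_2 = (-2.0000, -0.4641, 3.0000)
after link 3: o_3 = (0.5981, -1.9641, 3.0000)

0.598 -1.964 3.000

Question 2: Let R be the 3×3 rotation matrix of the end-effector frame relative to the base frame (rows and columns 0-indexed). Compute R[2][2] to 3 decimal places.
End-effector z-axis (col 2 of R) = (0.2500,0.4330,-0.8660)
R[2][2] = -0.8660

-0.866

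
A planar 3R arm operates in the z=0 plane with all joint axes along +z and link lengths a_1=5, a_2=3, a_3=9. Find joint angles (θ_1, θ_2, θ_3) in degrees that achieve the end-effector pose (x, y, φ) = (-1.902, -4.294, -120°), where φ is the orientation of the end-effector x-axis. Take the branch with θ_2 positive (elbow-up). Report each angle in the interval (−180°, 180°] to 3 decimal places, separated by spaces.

wrist centre = target − a_3·(cos φ, sin φ) = (2.5980, 3.5002)
cos θ_2 = (19.0012−5²−3²)/(2·5·3) = -0.5000; θ_2 = 119.9973° (elbow-up)
β = atan2(3.5002,2.5980) = 53.4158°; ψ = atan2(2.5981,3.5001) = 36.5866°
θ_1 = β − ψ = 16.8293°
θ_3 = φ − θ_1 − θ_2 = 103.1734° (wrapped to (-180°,180°])

16.829 119.997 103.173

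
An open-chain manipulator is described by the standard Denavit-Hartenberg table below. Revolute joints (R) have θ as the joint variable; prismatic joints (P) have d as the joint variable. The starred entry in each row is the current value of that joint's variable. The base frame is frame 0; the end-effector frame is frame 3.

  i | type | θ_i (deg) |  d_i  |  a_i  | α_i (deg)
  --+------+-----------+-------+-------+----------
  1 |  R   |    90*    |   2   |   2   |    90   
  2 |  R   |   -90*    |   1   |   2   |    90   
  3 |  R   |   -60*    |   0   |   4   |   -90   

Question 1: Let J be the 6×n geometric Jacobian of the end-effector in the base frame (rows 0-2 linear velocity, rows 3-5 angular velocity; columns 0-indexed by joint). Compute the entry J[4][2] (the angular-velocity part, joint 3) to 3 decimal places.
-1.000

axis z_2 = (0.0000,-1.0000,-0.0000); lever o_n−o_2 = (-3.4641,0.0000,-2.0000)
cross product → J_v[:, 2] = (2.0000,0.0000,-3.4641)
J_ω[:, 2] = z_2
entry J[4][2] = -1.0000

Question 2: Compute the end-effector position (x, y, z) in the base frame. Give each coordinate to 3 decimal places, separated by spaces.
-2.464 2.000 -2.000

after link 1: o_1 = (0.0000, 2.0000, 2.0000)
after link 2: o_2 = (1.0000, 2.0000, 0.0000)
after link 3: o_3 = (-2.4641, 2.0000, -2.0000)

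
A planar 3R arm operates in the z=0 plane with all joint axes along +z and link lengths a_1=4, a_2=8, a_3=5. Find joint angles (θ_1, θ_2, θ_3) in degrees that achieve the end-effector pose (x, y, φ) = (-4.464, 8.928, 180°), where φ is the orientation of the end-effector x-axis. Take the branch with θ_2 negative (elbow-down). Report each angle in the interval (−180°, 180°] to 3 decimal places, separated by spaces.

wrist centre = target − a_3·(cos φ, sin φ) = (0.5360, 8.9280)
cos θ_2 = (79.9965−4²−8²)/(2·4·8) = -0.0001; θ_2 = -90.0032° (elbow-down)
β = atan2(8.9280,0.5360) = 86.5643°; ψ = atan2(-8.0000,3.9996) = -63.4375°
θ_1 = β − ψ = 150.0018°
θ_3 = φ − θ_1 − θ_2 = 120.0014° (wrapped to (-180°,180°])

150.002 -90.003 120.001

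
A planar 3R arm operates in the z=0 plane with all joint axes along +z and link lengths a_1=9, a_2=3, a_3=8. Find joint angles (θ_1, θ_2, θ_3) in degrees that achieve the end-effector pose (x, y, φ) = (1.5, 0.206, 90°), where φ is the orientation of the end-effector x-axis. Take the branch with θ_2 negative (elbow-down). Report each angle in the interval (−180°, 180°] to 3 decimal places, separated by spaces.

wrist centre = target − a_3·(cos φ, sin φ) = (1.5000, -7.7940)
cos θ_2 = (62.9964−9²−3²)/(2·9·3) = -0.5001; θ_2 = -120.0044° (elbow-down)
β = atan2(-7.7940,1.5000) = -79.1063°; ψ = atan2(-2.5980,7.4998) = -19.1063°
θ_1 = β − ψ = -60.0000°
θ_3 = φ − θ_1 − θ_2 = -89.9956° (wrapped to (-180°,180°])

-60.000 -120.004 -89.996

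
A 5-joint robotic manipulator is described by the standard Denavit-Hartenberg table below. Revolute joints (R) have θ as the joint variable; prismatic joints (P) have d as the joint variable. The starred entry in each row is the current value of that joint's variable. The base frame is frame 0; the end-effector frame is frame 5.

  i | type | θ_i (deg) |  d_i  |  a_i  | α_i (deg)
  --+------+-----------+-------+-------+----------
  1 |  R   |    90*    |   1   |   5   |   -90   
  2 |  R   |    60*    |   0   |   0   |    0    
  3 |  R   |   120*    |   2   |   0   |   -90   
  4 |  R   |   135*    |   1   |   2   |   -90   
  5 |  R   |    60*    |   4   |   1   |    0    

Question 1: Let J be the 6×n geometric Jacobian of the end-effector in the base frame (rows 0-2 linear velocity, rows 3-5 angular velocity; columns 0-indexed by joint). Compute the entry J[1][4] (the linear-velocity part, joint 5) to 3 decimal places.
-0.612

axis z_4 = (-0.7071,0.7071,0.0000); lever o_n−o_4 = (-2.4749,3.1820,-0.8660)
cross product → J_v[:, 4] = (-0.6124,-0.6124,-0.5000)
J_ω[:, 4] = z_4
entry J[1][4] = -0.6124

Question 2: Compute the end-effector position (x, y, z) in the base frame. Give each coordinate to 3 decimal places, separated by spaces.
-3.061 9.596 1.134

after link 1: o_1 = (0.0000, 5.0000, 1.0000)
after link 2: o_2 = (0.0000, 5.0000, 1.0000)
after link 3: o_3 = (-2.0000, 5.0000, 1.0000)
after link 4: o_4 = (-0.5858, 6.4142, 2.0000)
after link 5: o_5 = (-3.0607, 9.5962, 1.1340)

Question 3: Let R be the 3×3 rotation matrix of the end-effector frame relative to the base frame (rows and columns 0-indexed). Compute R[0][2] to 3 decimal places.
End-effector z-axis (col 2 of R) = (-0.7071,0.7071,0.0000)
R[0][2] = -0.7071

-0.707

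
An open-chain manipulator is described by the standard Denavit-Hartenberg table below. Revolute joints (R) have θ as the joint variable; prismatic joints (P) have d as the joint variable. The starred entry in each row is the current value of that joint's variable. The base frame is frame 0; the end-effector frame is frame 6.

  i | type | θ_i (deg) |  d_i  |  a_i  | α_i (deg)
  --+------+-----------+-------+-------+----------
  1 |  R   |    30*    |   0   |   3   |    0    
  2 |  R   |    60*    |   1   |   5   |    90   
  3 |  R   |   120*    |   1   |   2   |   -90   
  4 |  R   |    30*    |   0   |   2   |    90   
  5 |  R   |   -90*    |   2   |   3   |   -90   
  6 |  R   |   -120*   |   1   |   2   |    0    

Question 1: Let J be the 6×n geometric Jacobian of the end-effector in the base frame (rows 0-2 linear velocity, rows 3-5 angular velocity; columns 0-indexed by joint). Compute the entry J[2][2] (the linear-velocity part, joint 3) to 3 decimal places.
-1.500

axis z_2 = (1.0000,-0.0000,0.0000); lever o_n−o_2 = (2.7321,-1.5000,6.5981)
cross product → J_v[:, 2] = (-0.0000,-6.5981,-1.5000)
J_ω[:, 2] = z_2
entry J[2][2] = -1.5000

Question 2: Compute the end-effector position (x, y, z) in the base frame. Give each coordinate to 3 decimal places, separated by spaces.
5.330 5.000 7.598

after link 1: o_1 = (2.5981, 1.5000, 0.0000)
after link 2: o_2 = (2.5981, 6.5000, 1.0000)
after link 3: o_3 = (3.5981, 5.5000, 2.7321)
after link 4: o_4 = (2.5981, 4.6340, 4.2321)
after link 5: o_5 = (4.3301, 6.7321, 6.5981)
after link 6: o_6 = (5.3301, 5.0000, 7.5981)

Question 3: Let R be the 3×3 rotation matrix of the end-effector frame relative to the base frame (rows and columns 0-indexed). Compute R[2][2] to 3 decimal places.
End-effector z-axis (col 2 of R) = (-0.5000,-0.4330,0.7500)
R[2][2] = 0.7500

0.750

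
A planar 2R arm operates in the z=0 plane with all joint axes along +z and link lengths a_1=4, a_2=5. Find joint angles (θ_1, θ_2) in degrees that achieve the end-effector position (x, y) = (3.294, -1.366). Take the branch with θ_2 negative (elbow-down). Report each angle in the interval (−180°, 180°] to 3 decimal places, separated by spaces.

cos θ_2 = (12.7164−4²−5²)/(2·4·5) = -0.7071; θ_2 = -134.9987° (elbow-down)
β = atan2(-1.3660,3.2940) = -22.5235°; ψ = atan2(-3.5356,0.4645) = -82.5147°
θ_1 = β − ψ = 59.9913°

59.991 -134.999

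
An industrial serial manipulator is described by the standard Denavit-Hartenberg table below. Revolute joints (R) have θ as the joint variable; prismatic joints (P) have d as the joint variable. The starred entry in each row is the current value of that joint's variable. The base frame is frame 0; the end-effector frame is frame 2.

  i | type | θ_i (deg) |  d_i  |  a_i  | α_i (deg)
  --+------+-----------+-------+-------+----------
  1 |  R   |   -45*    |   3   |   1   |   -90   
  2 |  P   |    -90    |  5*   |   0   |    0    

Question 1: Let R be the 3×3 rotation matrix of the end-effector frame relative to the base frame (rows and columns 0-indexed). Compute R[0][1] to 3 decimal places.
End-effector y-axis (col 1 of R) = (0.7071,-0.7071,-0.0000)
R[0][1] = 0.7071

0.707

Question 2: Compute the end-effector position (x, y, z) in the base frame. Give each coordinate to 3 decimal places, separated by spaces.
4.243 2.828 3.000

after link 1: o_1 = (0.7071, -0.7071, 3.0000)
after link 2: o_2 = (4.2426, 2.8284, 3.0000)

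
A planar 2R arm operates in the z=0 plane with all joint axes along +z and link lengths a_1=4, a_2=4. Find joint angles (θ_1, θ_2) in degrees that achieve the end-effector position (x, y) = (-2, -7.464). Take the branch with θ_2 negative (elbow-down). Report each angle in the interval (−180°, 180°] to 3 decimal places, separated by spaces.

cos θ_2 = (59.7113−4²−4²)/(2·4·4) = 0.8660; θ_2 = -30.0054° (elbow-down)
β = atan2(-7.4640,-2.0000) = -105.0002°; ψ = atan2(-2.0003,7.4639) = -15.0027°
θ_1 = β − ψ = -89.9975°

-89.997 -30.005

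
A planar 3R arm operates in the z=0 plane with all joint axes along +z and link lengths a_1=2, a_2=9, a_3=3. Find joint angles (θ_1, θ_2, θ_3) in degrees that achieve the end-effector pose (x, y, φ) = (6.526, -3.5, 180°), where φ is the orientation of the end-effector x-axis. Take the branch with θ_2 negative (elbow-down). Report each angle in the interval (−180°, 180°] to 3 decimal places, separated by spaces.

30.008 -60.010 -149.998

wrist centre = target − a_3·(cos φ, sin φ) = (9.5260, -3.5000)
cos θ_2 = (102.9947−2²−9²)/(2·2·9) = 0.4999; θ_2 = -60.0098° (elbow-down)
β = atan2(-3.5000,9.5260) = -20.1741°; ψ = atan2(-7.7950,6.4987) = -50.1821°
θ_1 = β − ψ = 30.0080°
θ_3 = φ − θ_1 − θ_2 = -149.9982° (wrapped to (-180°,180°])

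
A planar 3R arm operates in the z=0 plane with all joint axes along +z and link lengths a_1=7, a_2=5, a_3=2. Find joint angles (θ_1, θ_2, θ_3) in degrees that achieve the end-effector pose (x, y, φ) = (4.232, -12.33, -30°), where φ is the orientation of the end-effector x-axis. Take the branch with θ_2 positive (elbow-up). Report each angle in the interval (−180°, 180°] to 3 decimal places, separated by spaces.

-90.002 30.005 29.997

wrist centre = target − a_3·(cos φ, sin φ) = (2.4999, -11.3300)
cos θ_2 = (134.6186−7²−5²)/(2·7·5) = 0.8660; θ_2 = 30.0051° (elbow-up)
β = atan2(-11.3300,2.4999) = -77.5571°; ψ = atan2(2.5004,11.3299) = 12.4451°
θ_1 = β − ψ = -90.0022°
θ_3 = φ − θ_1 − θ_2 = 29.9971° (wrapped to (-180°,180°])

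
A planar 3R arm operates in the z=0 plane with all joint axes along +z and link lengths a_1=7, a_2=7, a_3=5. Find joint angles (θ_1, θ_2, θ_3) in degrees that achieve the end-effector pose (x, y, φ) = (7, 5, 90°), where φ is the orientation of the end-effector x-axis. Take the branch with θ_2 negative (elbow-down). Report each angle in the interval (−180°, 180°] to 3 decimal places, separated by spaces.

60.000 -120.000 150.000

wrist centre = target − a_3·(cos φ, sin φ) = (7.0000, 0.0000)
cos θ_2 = (49.0000−7²−7²)/(2·7·7) = -0.5000; θ_2 = -120.0000° (elbow-down)
β = atan2(0.0000,7.0000) = 0.0000°; ψ = atan2(-6.0622,3.5000) = -60.0000°
θ_1 = β − ψ = 60.0000°
θ_3 = φ − θ_1 − θ_2 = 150.0000° (wrapped to (-180°,180°])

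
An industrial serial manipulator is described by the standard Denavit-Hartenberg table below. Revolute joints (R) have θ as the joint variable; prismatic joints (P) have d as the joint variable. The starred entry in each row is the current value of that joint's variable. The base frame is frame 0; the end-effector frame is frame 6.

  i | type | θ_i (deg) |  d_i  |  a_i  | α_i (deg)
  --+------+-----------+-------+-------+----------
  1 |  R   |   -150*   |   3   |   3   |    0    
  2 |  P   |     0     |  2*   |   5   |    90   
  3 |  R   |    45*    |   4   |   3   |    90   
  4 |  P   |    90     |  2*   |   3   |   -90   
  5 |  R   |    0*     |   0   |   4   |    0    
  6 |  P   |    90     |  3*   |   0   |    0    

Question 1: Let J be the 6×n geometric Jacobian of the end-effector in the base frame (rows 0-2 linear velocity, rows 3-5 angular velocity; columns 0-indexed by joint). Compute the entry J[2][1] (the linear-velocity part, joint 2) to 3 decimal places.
prismatic axis z_1 = (0.0000,0.0000,1.0000)
J_v[:, 1] = z_1; J_ω[:, 1] = (0,0,0)
entry J[2][1] = 1.0000

1.000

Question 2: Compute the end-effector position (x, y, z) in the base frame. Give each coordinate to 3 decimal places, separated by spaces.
-13.653 4.819 3.586

after link 1: o_1 = (-2.5981, -1.5000, 3.0000)
after link 2: o_2 = (-6.9282, -4.0000, 5.0000)
after link 3: o_3 = (-10.7653, -1.5966, 7.1213)
after link 4: o_4 = (-13.4901, 0.2944, 5.7071)
after link 5: o_5 = (-15.4901, 3.7585, 5.7071)
after link 6: o_6 = (-13.6529, 4.8192, 3.5858)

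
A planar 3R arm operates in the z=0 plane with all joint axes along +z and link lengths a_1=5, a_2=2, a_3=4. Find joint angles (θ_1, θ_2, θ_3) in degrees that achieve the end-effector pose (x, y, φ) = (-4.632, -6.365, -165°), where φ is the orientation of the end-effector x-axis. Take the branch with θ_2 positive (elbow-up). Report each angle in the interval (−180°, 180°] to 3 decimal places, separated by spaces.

wrist centre = target − a_3·(cos φ, sin φ) = (-0.7683, -5.3297)
cos θ_2 = (28.9962−5²−2²)/(2·5·2) = -0.0002; θ_2 = 90.0108° (elbow-up)
β = atan2(-5.3297,-0.7683) = -98.2029°; ψ = atan2(2.0000,4.9996) = 21.8029°
θ_1 = β − ψ = -120.0058°
θ_3 = φ − θ_1 − θ_2 = -135.0050° (wrapped to (-180°,180°])

-120.006 90.011 -135.005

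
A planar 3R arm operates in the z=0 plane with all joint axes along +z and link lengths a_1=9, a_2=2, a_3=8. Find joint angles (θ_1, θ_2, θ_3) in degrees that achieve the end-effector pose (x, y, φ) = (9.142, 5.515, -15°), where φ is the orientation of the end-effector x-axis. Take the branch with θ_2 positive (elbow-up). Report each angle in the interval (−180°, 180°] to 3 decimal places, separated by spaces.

68.877 135.006 141.117

wrist centre = target − a_3·(cos φ, sin φ) = (1.4146, 7.5856)
cos θ_2 = (59.5417−9²−2²)/(2·9·2) = -0.7072; θ_2 = 135.0056° (elbow-up)
β = atan2(7.5856,1.4146) = 79.4365°; ψ = atan2(1.4141,7.5856) = 10.5596°
θ_1 = β − ψ = 68.8770°
θ_3 = φ − θ_1 − θ_2 = 141.1175° (wrapped to (-180°,180°])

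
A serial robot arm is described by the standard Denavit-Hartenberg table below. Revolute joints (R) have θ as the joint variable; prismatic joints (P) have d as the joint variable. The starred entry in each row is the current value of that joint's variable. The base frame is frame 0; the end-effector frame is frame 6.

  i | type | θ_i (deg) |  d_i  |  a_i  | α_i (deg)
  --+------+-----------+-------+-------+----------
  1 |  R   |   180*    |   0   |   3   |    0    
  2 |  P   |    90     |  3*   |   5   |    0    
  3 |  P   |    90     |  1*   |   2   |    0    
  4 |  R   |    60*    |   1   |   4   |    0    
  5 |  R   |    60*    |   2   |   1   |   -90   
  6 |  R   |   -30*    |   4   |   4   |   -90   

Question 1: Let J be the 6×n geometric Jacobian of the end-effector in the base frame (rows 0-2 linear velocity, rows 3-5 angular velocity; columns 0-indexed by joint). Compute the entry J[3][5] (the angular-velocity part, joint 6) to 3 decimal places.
axis z_5 = (-0.8660,-0.5000,0.0000); lever o_n−o_5 = (-5.1962,1.0000,2.0000)
cross product → J_v[:, 5] = (-1.0000,1.7321,-3.4641)
J_ω[:, 5] = z_5
entry J[3][5] = -0.8660

-0.866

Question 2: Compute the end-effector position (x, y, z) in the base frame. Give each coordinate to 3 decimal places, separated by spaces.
after link 1: o_1 = (-3.0000, 0.0000, 0.0000)
after link 2: o_2 = (-3.0000, -5.0000, 3.0000)
after link 3: o_3 = (-1.0000, -5.0000, 4.0000)
after link 4: o_4 = (1.0000, -1.5359, 5.0000)
after link 5: o_5 = (0.5000, -0.6699, 7.0000)
after link 6: o_6 = (-4.6962, 0.3301, 9.0000)

-4.696 0.330 9.000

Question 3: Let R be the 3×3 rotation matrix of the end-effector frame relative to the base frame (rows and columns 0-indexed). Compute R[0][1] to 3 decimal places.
End-effector y-axis (col 1 of R) = (0.8660,0.5000,-0.0000)
R[0][1] = 0.8660

0.866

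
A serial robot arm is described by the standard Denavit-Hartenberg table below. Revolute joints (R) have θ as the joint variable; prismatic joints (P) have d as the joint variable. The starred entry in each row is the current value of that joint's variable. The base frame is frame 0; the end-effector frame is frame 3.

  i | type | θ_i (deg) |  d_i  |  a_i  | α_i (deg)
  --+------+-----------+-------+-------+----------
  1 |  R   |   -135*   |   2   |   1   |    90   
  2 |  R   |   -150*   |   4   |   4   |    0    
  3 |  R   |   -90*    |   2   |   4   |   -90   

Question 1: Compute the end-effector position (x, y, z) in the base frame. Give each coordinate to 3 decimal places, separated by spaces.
-1.086 7.399 3.464

after link 1: o_1 = (-0.7071, -0.7071, 2.0000)
after link 2: o_2 = (-1.0860, 4.5708, 0.0000)
after link 3: o_3 = (-1.0860, 7.3992, 3.4641)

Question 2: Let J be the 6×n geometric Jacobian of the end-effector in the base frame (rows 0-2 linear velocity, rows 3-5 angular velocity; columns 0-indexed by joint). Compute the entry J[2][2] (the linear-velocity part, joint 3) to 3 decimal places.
axis z_2 = (-0.7071,0.7071,0.0000); lever o_n−o_2 = (0.0000,2.8284,3.4641)
cross product → J_v[:, 2] = (2.4495,2.4495,-2.0000)
J_ω[:, 2] = z_2
entry J[2][2] = -2.0000

-2.000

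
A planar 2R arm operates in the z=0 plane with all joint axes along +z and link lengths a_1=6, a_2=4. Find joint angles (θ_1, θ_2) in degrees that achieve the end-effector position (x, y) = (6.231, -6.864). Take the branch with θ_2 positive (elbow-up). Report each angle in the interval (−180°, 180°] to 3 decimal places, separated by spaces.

cos θ_2 = (85.9399−6²−4²)/(2·6·4) = 0.7071; θ_2 = 45.0021° (elbow-up)
β = atan2(-6.8640,6.2310) = -47.7675°; ψ = atan2(2.8285,8.8283) = 17.7651°
θ_1 = β − ψ = -65.5326°

-65.533 45.002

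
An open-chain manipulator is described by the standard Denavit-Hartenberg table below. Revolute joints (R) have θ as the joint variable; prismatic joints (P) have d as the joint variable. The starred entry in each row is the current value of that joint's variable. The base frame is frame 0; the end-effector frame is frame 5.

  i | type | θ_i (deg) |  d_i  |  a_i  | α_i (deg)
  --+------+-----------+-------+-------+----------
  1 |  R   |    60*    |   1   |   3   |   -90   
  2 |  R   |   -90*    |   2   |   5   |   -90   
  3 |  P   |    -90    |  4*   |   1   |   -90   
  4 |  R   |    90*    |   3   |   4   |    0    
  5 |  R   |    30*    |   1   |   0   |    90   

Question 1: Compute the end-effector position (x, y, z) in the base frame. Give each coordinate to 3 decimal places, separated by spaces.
-1.098 4.098 10.000

after link 1: o_1 = (1.5000, 2.5981, 1.0000)
after link 2: o_2 = (-0.2321, 3.5981, 6.0000)
after link 3: o_3 = (0.9019, 7.5622, 6.0000)
after link 4: o_4 = (-1.0981, 4.0981, 9.0000)
after link 5: o_5 = (-1.0981, 4.0981, 10.0000)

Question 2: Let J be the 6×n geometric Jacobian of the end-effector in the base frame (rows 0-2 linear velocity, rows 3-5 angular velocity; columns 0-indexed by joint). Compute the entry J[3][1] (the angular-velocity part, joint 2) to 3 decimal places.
axis z_1 = (-0.8660,0.5000,0.0000); lever o_n−o_1 = (-2.5981,1.5000,9.0000)
cross product → J_v[:, 1] = (4.5000,7.7942,-0.0000)
J_ω[:, 1] = z_1
entry J[3][1] = -0.8660

-0.866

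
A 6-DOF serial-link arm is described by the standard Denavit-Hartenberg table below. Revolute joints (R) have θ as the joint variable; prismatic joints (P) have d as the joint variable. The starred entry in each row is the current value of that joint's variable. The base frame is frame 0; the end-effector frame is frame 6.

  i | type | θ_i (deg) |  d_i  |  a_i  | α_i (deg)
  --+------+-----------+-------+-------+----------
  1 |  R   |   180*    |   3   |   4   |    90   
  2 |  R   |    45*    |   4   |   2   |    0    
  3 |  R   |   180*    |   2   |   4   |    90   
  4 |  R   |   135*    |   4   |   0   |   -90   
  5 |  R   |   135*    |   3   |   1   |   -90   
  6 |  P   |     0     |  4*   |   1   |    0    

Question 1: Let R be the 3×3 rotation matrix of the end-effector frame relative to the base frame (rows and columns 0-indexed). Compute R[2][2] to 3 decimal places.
0.146

End-effector z-axis (col 2 of R) = (0.8536,-0.5000,0.1464)
R[2][2] = 0.1464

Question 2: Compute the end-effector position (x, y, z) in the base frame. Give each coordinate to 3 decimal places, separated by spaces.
1.864 0.879 4.793

after link 1: o_1 = (-4.0000, 0.0000, 3.0000)
after link 2: o_2 = (-5.4142, 4.0000, 4.4142)
after link 3: o_3 = (-2.5858, 6.0000, 1.5858)
after link 4: o_4 = (0.2426, 6.0000, 4.4142)
after link 5: o_5 = (-1.4038, 3.3787, 5.0607)
after link 6: o_6 = (1.8640, 0.8787, 4.7929)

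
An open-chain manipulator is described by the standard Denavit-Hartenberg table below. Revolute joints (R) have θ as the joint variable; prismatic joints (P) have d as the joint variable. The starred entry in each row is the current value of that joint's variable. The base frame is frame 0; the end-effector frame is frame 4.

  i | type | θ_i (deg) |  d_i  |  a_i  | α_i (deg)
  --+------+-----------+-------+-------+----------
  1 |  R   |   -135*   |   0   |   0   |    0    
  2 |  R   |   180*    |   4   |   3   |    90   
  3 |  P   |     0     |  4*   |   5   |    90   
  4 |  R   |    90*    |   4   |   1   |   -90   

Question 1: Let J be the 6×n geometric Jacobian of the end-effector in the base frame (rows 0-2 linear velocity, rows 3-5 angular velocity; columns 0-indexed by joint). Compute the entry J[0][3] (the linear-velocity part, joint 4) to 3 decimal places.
axis z_3 = (0.0000,-0.0000,-1.0000); lever o_n−o_3 = (0.7071,-0.7071,-4.0000)
cross product → J_v[:, 3] = (-0.7071,-0.7071,0.0000)
J_ω[:, 3] = z_3
entry J[0][3] = -0.7071

-0.707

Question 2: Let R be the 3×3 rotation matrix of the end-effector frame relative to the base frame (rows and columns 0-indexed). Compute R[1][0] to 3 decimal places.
End-effector x-axis (col 0 of R) = (0.7071,-0.7071,0.0000)
R[1][0] = -0.7071

-0.707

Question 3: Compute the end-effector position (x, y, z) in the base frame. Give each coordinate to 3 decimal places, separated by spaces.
9.192 2.121 0.000

after link 1: o_1 = (0.0000, 0.0000, 0.0000)
after link 2: o_2 = (2.1213, 2.1213, 4.0000)
after link 3: o_3 = (8.4853, 2.8284, 4.0000)
after link 4: o_4 = (9.1924, 2.1213, 0.0000)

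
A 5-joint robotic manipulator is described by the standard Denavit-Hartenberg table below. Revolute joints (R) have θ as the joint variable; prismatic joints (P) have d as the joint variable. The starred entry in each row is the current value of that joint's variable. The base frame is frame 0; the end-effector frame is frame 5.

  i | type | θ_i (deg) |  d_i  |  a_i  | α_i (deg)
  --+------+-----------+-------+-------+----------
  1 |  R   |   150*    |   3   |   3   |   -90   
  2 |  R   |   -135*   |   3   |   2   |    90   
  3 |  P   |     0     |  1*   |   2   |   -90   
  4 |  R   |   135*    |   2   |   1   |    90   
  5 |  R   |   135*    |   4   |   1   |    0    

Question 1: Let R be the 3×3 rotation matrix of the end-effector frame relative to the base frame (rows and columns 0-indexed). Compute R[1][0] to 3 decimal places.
End-effector x-axis (col 0 of R) = (0.2588,-0.9659,0.0000)
R[1][0] = -0.9659

-0.966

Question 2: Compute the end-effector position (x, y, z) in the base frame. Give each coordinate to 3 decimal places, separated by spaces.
-2.643 -5.064 9.121

after link 1: o_1 = (-2.5981, 1.5000, 3.0000)
after link 2: o_2 = (-2.8733, -1.8052, 4.4142)
after link 3: o_3 = (-1.0362, -2.8658, 5.1213)
after link 4: o_4 = (-2.9022, -4.0979, 5.1213)
after link 5: o_5 = (-2.6434, -5.0638, 9.1213)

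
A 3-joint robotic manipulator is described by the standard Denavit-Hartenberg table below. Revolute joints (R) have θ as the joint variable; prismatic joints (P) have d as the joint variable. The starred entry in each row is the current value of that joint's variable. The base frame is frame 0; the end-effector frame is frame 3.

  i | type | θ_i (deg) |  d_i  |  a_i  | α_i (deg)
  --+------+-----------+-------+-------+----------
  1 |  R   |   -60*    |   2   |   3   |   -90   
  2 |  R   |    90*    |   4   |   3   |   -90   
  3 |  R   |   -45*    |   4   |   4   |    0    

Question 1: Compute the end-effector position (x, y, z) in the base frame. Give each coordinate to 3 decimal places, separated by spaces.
after link 1: o_1 = (1.5000, -2.5981, 2.0000)
after link 2: o_2 = (4.9641, -0.5981, -1.0000)
after link 3: o_3 = (5.4136, 4.2802, -3.8284)

5.414 4.280 -3.828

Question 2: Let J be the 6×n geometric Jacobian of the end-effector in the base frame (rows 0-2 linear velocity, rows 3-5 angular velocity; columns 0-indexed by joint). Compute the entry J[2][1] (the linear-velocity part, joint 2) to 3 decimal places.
axis z_1 = (0.8660,0.5000,0.0000); lever o_n−o_1 = (3.9136,6.8783,-5.8284)
cross product → J_v[:, 1] = (-2.9142,5.0476,4.0000)
J_ω[:, 1] = z_1
entry J[2][1] = 4.0000

4.000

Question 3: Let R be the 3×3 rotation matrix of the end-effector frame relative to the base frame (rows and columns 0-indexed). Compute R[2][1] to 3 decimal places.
-0.707

End-effector y-axis (col 1 of R) = (-0.6124,-0.3536,-0.7071)
R[2][1] = -0.7071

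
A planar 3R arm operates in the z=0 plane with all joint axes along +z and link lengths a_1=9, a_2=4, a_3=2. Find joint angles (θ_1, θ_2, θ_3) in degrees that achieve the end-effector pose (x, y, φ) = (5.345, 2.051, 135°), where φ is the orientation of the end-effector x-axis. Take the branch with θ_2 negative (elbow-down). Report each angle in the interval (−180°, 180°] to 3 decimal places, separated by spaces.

30.005 -134.995 -120.010

wrist centre = target − a_3·(cos φ, sin φ) = (6.7592, 0.6368)
cos θ_2 = (46.0925−9²−4²)/(2·9·4) = -0.7070; θ_2 = -134.9953° (elbow-down)
β = atan2(0.6368,6.7592) = 5.3820°; ψ = atan2(-2.8287,6.1718) = -24.6229°
θ_1 = β − ψ = 30.0049°
θ_3 = φ − θ_1 − θ_2 = -120.0095° (wrapped to (-180°,180°])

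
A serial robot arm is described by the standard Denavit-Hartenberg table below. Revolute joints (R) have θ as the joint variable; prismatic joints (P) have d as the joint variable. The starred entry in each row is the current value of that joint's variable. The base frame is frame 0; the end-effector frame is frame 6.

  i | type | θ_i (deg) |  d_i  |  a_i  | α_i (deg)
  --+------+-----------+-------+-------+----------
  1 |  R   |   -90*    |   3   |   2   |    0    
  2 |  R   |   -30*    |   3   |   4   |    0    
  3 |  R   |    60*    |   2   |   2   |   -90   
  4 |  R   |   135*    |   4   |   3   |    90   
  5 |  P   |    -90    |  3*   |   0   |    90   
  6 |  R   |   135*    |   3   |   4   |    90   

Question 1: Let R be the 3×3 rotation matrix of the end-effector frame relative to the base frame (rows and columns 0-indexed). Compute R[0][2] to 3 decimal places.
-0.362

End-effector z-axis (col 2 of R) = (-0.3624,-0.7866,-0.5000)
R[0][2] = -0.3624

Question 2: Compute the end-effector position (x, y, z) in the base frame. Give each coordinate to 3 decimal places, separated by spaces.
6.974 -7.351 3.879

after link 1: o_1 = (0.0000, -2.0000, 3.0000)
after link 2: o_2 = (-2.0000, -5.4641, 6.0000)
after link 3: o_3 = (-1.0000, -7.1962, 8.0000)
after link 4: o_4 = (1.4034, -3.3590, 5.8787)
after link 5: o_5 = (2.4641, -5.1962, 3.7574)
after link 6: o_6 = (6.9743, -7.3511, 3.8787)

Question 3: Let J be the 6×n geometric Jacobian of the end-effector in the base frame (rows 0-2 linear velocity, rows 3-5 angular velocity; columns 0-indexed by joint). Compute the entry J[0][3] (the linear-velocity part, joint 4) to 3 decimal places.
-2.061

axis z_3 = (0.8660,0.5000,0.0000); lever o_n−o_3 = (7.9743,-0.1550,-4.1213)
cross product → J_v[:, 3] = (-2.0607,3.5692,-4.1213)
J_ω[:, 3] = z_3
entry J[0][3] = -2.0607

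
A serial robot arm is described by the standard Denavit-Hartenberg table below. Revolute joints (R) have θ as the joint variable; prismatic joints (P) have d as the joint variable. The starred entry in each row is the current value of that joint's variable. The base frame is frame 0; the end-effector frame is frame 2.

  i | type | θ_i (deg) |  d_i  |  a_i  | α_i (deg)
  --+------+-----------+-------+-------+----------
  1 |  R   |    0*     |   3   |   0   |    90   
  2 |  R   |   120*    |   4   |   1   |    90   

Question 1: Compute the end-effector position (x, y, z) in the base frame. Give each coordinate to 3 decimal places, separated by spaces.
-0.500 -4.000 3.866

after link 1: o_1 = (0.0000, 0.0000, 3.0000)
after link 2: o_2 = (-0.5000, -4.0000, 3.8660)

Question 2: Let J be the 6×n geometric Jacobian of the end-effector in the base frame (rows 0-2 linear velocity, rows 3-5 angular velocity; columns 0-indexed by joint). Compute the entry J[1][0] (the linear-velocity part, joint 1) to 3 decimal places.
axis z_0 = ẑ; lever o_n−o_0 = (-0.5000,-4.0000,3.8660)
cross product → J_v[:, 0] = (4.0000,-0.5000,0.0000)
J_ω[:, 0] = z_0
entry J[1][0] = -0.5000

-0.500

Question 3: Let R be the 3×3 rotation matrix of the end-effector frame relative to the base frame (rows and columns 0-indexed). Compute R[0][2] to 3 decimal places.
End-effector z-axis (col 2 of R) = (0.8660,-0.0000,0.5000)
R[0][2] = 0.8660

0.866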